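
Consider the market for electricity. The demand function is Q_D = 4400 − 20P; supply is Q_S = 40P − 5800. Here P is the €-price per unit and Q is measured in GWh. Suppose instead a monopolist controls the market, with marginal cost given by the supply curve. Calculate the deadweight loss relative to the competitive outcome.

€6000

In inverse form: demand P = 220 − 0.05Q, supply P = 145 + 0.025Q.
Competitive equilibrium: 220 − 0.05Q = 145 + 0.025Q → Q* = 1000, P* = 170.
Marginal revenue: MR = 220 − 0.1Q. Set MR = MC: 220 − 0.1Q = 145 + 0.025Q → Q_m = 600.
Price P_m = 220 − 0.05·600 = 190; MC(Q_m) = 145 + 0.025·600 = 160.
Competitive Q* = 1000, so ΔQ = 400; wedge = 190 − 160 = 30.
Welfare loss = ½ × 400 × 30 = €6000.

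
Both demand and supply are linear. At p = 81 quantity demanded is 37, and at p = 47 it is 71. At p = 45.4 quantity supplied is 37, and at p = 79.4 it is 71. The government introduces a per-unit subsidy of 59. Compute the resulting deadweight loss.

Demand slope = (47 − 81)/(71 − 37) = −1, so p = 118 − q.
Supply slope = (79.4 − 45.4)/(71 − 37) = 1, so p = 8.4 + q.
Competitive equilibrium: 118 − q = 8.4 + q → q* = 54.8, p* = 63.2.
The subsidy lowers effective supply by 59: p = q − 50.6.
New quantity: 118 − q = q − 50.6 → q' = 84.3.
Overproduction Δq = 84.3 − 54.8 = 29.5; wedge = subsidy = 59.
The triangle = ½ × 29.5 × 59 = 870.25.

870.25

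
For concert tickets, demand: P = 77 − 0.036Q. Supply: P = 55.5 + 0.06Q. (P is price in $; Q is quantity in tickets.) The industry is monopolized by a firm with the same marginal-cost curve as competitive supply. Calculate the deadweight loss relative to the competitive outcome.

Competitive equilibrium: 77 − 0.036Q = 55.5 + 0.06Q → Q* = 223.95833, P* = 68.9375.
Marginal revenue: MR = 77 − 0.072Q. Set MR = MC: 77 − 0.072Q = 55.5 + 0.06Q → Q_m = 162.87879.
Price P_m = 77 − 0.036·162.87879 = 71.13636; MC(Q_m) = 55.5 + 0.06·162.87879 = 65.27273.
Competitive Q* = 223.95833, so ΔQ = 61.07954; wedge = 71.13636 − 65.27273 = 5.86363.
Welfare loss = ½ × 61.07954 × 5.86363 = $179.07.

$179.07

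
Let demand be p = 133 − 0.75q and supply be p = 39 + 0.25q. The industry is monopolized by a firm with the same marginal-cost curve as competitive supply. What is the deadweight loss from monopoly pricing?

Competitive equilibrium: 133 − 0.75q = 39 + 0.25q → q* = 94, p* = 62.5.
Marginal revenue: MR = 133 − 1.5q. Set MR = MC: 133 − 1.5q = 39 + 0.25q → q_m = 53.7143.
Price p_m = 133 − 0.75·53.7143 = 92.7143; MC(q_m) = 39 + 0.25·53.7143 = 52.4286.
Competitive q* = 94, so Δq = 40.2857; wedge = 92.7143 − 52.4286 = 40.2857.
DWL = ½ × 40.2857 × 40.2857 = 811.47.

811.47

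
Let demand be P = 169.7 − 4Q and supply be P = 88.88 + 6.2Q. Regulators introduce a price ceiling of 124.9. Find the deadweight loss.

22.79

Competitive equilibrium: 169.7 − 4Q = 88.88 + 6.2Q → Q* = 7.9235, P* = 138.0059.
At the ceiling P = 124.9, quantity supplied = (124.9 − 88.88)/6.2 = 5.8097.
Willingness to pay at Q' = 5.8097: 169.7 − 4·5.8097 = 146.4612.
ΔQ = 7.9235 − 5.8097 = 2.1138; wedge = 146.4612 − 124.9 = 21.5612.
The triangle = ½ × 2.1138 × 21.5612 = 22.79.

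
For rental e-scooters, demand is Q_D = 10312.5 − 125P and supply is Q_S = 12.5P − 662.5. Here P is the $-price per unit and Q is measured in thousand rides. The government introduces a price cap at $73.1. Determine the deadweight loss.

$310.30 thousand

In inverse form: demand P = 82.5 − 0.008Q, supply P = 53 + 0.08Q.
Competitive equilibrium: 82.5 − 0.008Q = 53 + 0.08Q → Q* = 335.2273, P* = 79.8182.
At the ceiling P = 73.1, quantity supplied = (73.1 − 53)/0.08 = 251.25.
Willingness to pay at Q' = 251.25: 82.5 − 0.008·251.25 = 80.49.
ΔQ = 335.2273 − 251.25 = 83.9773; wedge = 80.49 − 73.1 = 7.39.
DWL = ½ × 83.9773 × 7.39 = $310.30 thousand.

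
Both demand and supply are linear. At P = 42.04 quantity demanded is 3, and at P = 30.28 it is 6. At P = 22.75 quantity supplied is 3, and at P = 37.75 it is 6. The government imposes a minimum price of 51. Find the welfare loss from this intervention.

88.25

Demand slope = (30.28 − 42.04)/(6 − 3) = −3.92, so P = 53.8 − 3.92Q.
Supply slope = (37.75 − 22.75)/(6 − 3) = 5, so P = 7.75 + 5Q.
Competitive equilibrium: 53.8 − 3.92Q = 7.75 + 5Q → Q* = 5.1626, P* = 33.5628.
At the floor P = 51, quantity demanded = (53.8 − 51)/3.92 = 0.7143.
Sellers' marginal cost at Q' = 0.7143: 7.75 + 5·0.7143 = 11.3215.
ΔQ = 5.1626 − 0.7143 = 4.4483; wedge = 51 − 11.3215 = 39.6785.
Deadweight loss = ½ × 4.4483 × 39.6785 = 88.25.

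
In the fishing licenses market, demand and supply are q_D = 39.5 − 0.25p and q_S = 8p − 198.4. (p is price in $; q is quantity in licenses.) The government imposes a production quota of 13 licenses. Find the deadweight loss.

In inverse form: demand p = 158 − 4q, supply p = 24.8 + 0.125q.
Competitive equilibrium: 158 − 4q = 24.8 + 0.125q → q* = 32.2909, p* = 28.8364.
At q = 13: demand price = 158 − 4·13 = 106; supply price = 24.8 + 0.125·13 = 26.425.
Δq = 32.2909 − 13 = 19.2909; wedge = 106 − 26.425 = 79.575.
Deadweight loss = ½ × 19.2909 × 79.575 = $767.54.

$767.54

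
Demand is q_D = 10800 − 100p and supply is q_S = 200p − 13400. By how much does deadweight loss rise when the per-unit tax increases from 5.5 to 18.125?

9942.19

In inverse form: demand p = 108 − 0.01q, supply p = 67 + 0.005q.
Competitive equilibrium: 108 − 0.01q = 67 + 0.005q → q* = 2733.3333, p* = 80.6667.
For a per-unit tax t: Δq = t/0.015, so DWL = ½·t·(t/0.015) = t²/0.03.
At t = 5.5: DWL = 1008.333. At t = 18.125: DWL = 10950.521.
Increase = 10950.521 − 1008.333 = 9942.19.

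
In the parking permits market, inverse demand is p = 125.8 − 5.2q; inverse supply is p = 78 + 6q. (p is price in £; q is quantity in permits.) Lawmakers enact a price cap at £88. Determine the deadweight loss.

Competitive equilibrium: 125.8 − 5.2q = 78 + 6q → q* = 4.2679, p* = 103.6071.
At the ceiling p = 88, quantity supplied = (88 − 78)/6 = 1.6667.
Willingness to pay at q' = 1.6667: 125.8 − 5.2·1.6667 = 117.1332.
Δq = 4.2679 − 1.6667 = 2.6012; wedge = 117.1332 − 88 = 29.1332.
The triangle = ½ × 2.6012 × 29.1332 = £37.89.

£37.89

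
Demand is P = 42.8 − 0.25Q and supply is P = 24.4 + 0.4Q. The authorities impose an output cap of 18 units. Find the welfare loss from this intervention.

Competitive equilibrium: 42.8 − 0.25Q = 24.4 + 0.4Q → Q* = 28.3077, P* = 35.7231.
At Q = 18: demand price = 42.8 − 0.25·18 = 38.3; supply price = 24.4 + 0.4·18 = 31.6.
ΔQ = 28.3077 − 18 = 10.3077; wedge = 38.3 − 31.6 = 6.7.
The triangle = ½ × 10.3077 × 6.7 = 34.53.

34.53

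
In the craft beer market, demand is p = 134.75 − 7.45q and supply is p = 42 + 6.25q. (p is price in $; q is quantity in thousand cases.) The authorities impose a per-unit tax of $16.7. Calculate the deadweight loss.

Competitive equilibrium: 134.75 − 7.45q = 42 + 6.25q → q* = 6.7701, p* = 84.313.
With the tax, the buyer price exceeds the seller price by 16.7: (134.75 − 7.45q) − (42 + 6.25q) = 16.7 → q' = 5.5511.
Δq = 6.7701 − 5.5511 = 1.219; the wedge equals the tax, 16.7.
The triangle = ½ × 1.219 × 16.7 = $10.18 thousand.

$10.18 thousand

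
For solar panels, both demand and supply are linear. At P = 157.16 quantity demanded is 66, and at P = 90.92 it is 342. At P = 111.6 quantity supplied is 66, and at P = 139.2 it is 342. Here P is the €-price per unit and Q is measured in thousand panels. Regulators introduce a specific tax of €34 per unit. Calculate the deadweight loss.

€1700 thousand

Demand slope = (90.92 − 157.16)/(342 − 66) = −0.24, so P = 173 − 0.24Q.
Supply slope = (139.2 − 111.6)/(342 − 66) = 0.1, so P = 105 + 0.1Q.
Competitive equilibrium: 173 − 0.24Q = 105 + 0.1Q → Q* = 200, P* = 125.
With the tax, the buyer price exceeds the seller price by 34: (173 − 0.24Q) − (105 + 0.1Q) = 34 → Q' = 100.
ΔQ = 200 − 100 = 100; the wedge equals the tax, 34.
Deadweight loss = ½ × 100 × 34 = €1700 thousand.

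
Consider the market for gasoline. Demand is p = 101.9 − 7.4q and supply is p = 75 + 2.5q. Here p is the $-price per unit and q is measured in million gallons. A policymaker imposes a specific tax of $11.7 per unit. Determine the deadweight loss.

$6.91 million

Competitive equilibrium: 101.9 − 7.4q = 75 + 2.5q → q* = 2.7172, p* = 81.7929.
With the tax, the buyer price exceeds the seller price by 11.7: (101.9 − 7.4q) − (75 + 2.5q) = 11.7 → q' = 1.5354.
Δq = 2.7172 − 1.5354 = 1.1818; the wedge equals the tax, 11.7.
The triangle = ½ × 1.1818 × 11.7 = $6.91 million.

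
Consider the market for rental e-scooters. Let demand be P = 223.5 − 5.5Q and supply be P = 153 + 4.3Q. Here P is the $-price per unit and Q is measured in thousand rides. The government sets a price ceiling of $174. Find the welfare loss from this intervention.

Competitive equilibrium: 223.5 − 5.5Q = 153 + 4.3Q → Q* = 7.1939, P* = 183.9337.
At the ceiling P = 174, quantity supplied = (174 − 153)/4.3 = 4.8837.
Willingness to pay at Q' = 4.8837: 223.5 − 5.5·4.8837 = 196.6397.
ΔQ = 7.1939 − 4.8837 = 2.3102; wedge = 196.6397 − 174 = 22.6397.
The triangle = ½ × 2.3102 × 22.6397 = $26.15 thousand.

$26.15 thousand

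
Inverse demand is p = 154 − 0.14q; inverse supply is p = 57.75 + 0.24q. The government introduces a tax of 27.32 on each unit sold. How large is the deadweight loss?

Competitive equilibrium: 154 − 0.14q = 57.75 + 0.24q → q* = 253.2895, p* = 118.5395.
With the tax, the buyer price exceeds the seller price by 27.32: (154 − 0.14q) − (57.75 + 0.24q) = 27.32 → q' = 181.3947.
Δq = 253.2895 − 181.3947 = 71.8948; the wedge equals the tax, 27.32.
DWL = ½ × 71.8948 × 27.32 = 982.08.

982.08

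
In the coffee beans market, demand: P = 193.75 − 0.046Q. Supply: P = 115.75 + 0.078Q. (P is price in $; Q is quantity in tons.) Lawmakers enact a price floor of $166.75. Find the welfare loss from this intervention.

Competitive equilibrium: 193.75 − 0.046Q = 115.75 + 0.078Q → Q* = 629.0323, P* = 164.8145.
At the floor P = 166.75, quantity demanded = (193.75 − 166.75)/0.046 = 586.9565.
Sellers' marginal cost at Q' = 586.9565: 115.75 + 0.078·586.9565 = 161.5326.
ΔQ = 629.0323 − 586.9565 = 42.0758; wedge = 166.75 − 161.5326 = 5.2174.
Deadweight loss = ½ × 42.0758 × 5.2174 = $109.76.

$109.76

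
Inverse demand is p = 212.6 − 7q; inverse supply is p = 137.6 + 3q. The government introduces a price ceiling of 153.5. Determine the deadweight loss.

24.20

Competitive equilibrium: 212.6 − 7q = 137.6 + 3q → q* = 7.5, p* = 160.1.
At the ceiling p = 153.5, quantity supplied = (153.5 − 137.6)/3 = 5.3.
Willingness to pay at q' = 5.3: 212.6 − 7·5.3 = 175.5.
Δq = 7.5 − 5.3 = 2.2; wedge = 175.5 − 153.5 = 22.
The triangle = ½ × 2.2 × 22 = 24.20.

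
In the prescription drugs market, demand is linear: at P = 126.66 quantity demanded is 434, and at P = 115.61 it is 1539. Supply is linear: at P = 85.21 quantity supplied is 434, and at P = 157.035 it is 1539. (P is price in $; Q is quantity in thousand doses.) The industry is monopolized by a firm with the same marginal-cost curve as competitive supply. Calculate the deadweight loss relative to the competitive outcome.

$505.28 thousand

Demand slope = (115.61 − 126.66)/(1539 − 434) = −0.01, so P = 131 − 0.01Q.
Supply slope = (157.035 − 85.21)/(1539 − 434) = 0.065, so P = 57 + 0.065Q.
Competitive equilibrium: 131 − 0.01Q = 57 + 0.065Q → Q* = 986.6667, P* = 121.1333.
Marginal revenue: MR = 131 − 0.02Q. Set MR = MC: 131 − 0.02Q = 57 + 0.065Q → Q_m = 870.5882.
Price P_m = 131 − 0.01·870.5882 = 122.2941; MC(Q_m) = 57 + 0.065·870.5882 = 113.5882.
Competitive Q* = 986.6667, so ΔQ = 116.0785; wedge = 122.2941 − 113.5882 = 8.7059.
DWL = ½ × 116.0785 × 8.7059 = $505.28 thousand.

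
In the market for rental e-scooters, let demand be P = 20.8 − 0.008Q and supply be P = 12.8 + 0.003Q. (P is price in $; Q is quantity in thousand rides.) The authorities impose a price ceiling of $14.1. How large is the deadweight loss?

Competitive equilibrium: 20.8 − 0.008Q = 12.8 + 0.003Q → Q* = 727.2727, P* = 14.9818.
At the ceiling P = 14.1, quantity supplied = (14.1 − 12.8)/0.003 = 433.3333.
Willingness to pay at Q' = 433.3333: 20.8 − 0.008·433.3333 = 17.3333.
ΔQ = 727.2727 − 433.3333 = 293.9394; wedge = 17.3333 − 14.1 = 3.2333.
The triangle = ½ × 293.9394 × 3.2333 = $475.20 thousand.

$475.20 thousand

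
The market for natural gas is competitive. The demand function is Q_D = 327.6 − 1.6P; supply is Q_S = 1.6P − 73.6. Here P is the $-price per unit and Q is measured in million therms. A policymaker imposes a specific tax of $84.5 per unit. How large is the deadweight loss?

$2856.10 million

In inverse form: demand P = 204.75 − 0.625Q, supply P = 46 + 0.625Q.
Competitive equilibrium: 204.75 − 0.625Q = 46 + 0.625Q → Q* = 127, P* = 125.375.
With the tax, the buyer price exceeds the seller price by 84.5: (204.75 − 0.625Q) − (46 + 0.625Q) = 84.5 → Q' = 59.4.
ΔQ = 127 − 59.4 = 67.6; the wedge equals the tax, 84.5.
DWL = ½ × 67.6 × 84.5 = $2856.10 million.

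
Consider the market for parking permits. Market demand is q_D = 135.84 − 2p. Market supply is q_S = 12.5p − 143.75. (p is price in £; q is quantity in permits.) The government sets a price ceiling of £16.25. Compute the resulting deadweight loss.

£416.58

In inverse form: demand p = 67.92 − 0.5q, supply p = 11.5 + 0.08q.
Competitive equilibrium: 67.92 − 0.5q = 11.5 + 0.08q → q* = 97.2759, p* = 19.2821.
At the ceiling p = 16.25, quantity supplied = (16.25 − 11.5)/0.08 = 59.375.
Willingness to pay at q' = 59.375: 67.92 − 0.5·59.375 = 38.2325.
Δq = 97.2759 − 59.375 = 37.9009; wedge = 38.2325 − 16.25 = 21.9825.
Welfare loss = ½ × 37.9009 × 21.9825 = £416.58.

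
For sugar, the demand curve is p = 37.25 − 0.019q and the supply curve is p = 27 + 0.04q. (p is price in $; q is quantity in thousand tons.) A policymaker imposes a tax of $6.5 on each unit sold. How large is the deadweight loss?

Competitive equilibrium: 37.25 − 0.019q = 27 + 0.04q → q* = 173.7288, p* = 33.9492.
With the tax, the buyer price exceeds the seller price by 6.5: (37.25 − 0.019q) − (27 + 0.04q) = 6.5 → q' = 63.5593.
Δq = 173.7288 − 63.5593 = 110.1695; the wedge equals the tax, 6.5.
The triangle = ½ × 110.1695 × 6.5 = $358.05 thousand.

$358.05 thousand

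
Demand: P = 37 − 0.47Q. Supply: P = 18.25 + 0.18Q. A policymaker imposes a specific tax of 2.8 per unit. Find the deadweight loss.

6.03

Competitive equilibrium: 37 − 0.47Q = 18.25 + 0.18Q → Q* = 28.8462, P* = 23.4423.
With the tax, the buyer price exceeds the seller price by 2.8: (37 − 0.47Q) − (18.25 + 0.18Q) = 2.8 → Q' = 24.5385.
ΔQ = 28.8462 − 24.5385 = 4.3077; the wedge equals the tax, 2.8.
Welfare loss = ½ × 4.3077 × 2.8 = 6.03.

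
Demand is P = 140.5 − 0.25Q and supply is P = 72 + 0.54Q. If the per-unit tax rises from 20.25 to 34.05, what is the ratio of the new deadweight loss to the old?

Competitive equilibrium: 140.5 − 0.25Q = 72 + 0.54Q → Q* = 86.7089, P* = 118.8228.
For a per-unit tax t: ΔQ = t/0.79, so DWL = ½·t·(t/0.79) = t²/1.58.
At t = 20.25: DWL = 259.533. At t = 34.05: DWL = 733.799.
Ratio = (34.05/20.25)² = 2.827.

2.827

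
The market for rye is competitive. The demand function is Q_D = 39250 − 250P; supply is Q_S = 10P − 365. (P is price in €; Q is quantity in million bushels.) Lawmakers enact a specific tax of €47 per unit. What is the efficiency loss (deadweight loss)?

€10620.19 million

In inverse form: demand P = 157 − 0.004Q, supply P = 36.5 + 0.1Q.
Competitive equilibrium: 157 − 0.004Q = 36.5 + 0.1Q → Q* = 1158.6538, P* = 152.3654.
With the tax, the buyer price exceeds the seller price by 47: (157 − 0.004Q) − (36.5 + 0.1Q) = 47 → Q' = 706.7308.
ΔQ = 1158.6538 − 706.7308 = 451.923; the wedge equals the tax, 47.
The triangle = ½ × 451.923 × 47 = €10620.19 million.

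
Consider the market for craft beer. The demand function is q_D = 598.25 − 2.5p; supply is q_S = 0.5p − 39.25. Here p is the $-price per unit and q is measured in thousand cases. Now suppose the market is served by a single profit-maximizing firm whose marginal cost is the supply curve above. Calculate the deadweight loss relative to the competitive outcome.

$109.93 thousand

In inverse form: demand p = 239.3 − 0.4q, supply p = 78.5 + 2q.
Competitive equilibrium: 239.3 − 0.4q = 78.5 + 2q → q* = 67, p* = 212.5.
Marginal revenue: MR = 239.3 − 0.8q. Set MR = MC: 239.3 − 0.8q = 78.5 + 2q → q_m = 57.4286.
Price p_m = 239.3 − 0.4·57.4286 = 216.3286; MC(q_m) = 78.5 + 2·57.4286 = 193.3572.
Competitive q* = 67, so Δq = 9.5714; wedge = 216.3286 − 193.3572 = 22.9714.
DWL = ½ × 9.5714 × 22.9714 = $109.93 thousand.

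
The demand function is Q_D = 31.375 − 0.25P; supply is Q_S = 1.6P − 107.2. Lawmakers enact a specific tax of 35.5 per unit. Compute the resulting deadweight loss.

136.24

In inverse form: demand P = 125.5 − 4Q, supply P = 67 + 0.625Q.
Competitive equilibrium: 125.5 − 4Q = 67 + 0.625Q → Q* = 12.6486, P* = 74.9054.
With the tax, the buyer price exceeds the seller price by 35.5: (125.5 − 4Q) − (67 + 0.625Q) = 35.5 → Q' = 4.973.
ΔQ = 12.6486 − 4.973 = 7.6756; the wedge equals the tax, 35.5.
The triangle = ½ × 7.6756 × 35.5 = 136.24.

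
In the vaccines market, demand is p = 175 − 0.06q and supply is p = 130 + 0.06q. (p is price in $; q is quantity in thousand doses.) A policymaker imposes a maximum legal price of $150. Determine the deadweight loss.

Competitive equilibrium: 175 − 0.06q = 130 + 0.06q → q* = 375, p* = 152.5.
At the ceiling p = 150, quantity supplied = (150 − 130)/0.06 = 333.3333.
Willingness to pay at q' = 333.3333: 175 − 0.06·333.3333 = 155.
Δq = 375 − 333.3333 = 41.6667; wedge = 155 − 150 = 5.
Welfare loss = ½ × 41.6667 × 5 = $104.17 thousand.

$104.17 thousand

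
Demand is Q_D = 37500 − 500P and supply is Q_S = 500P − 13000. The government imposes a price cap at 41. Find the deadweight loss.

In inverse form: demand P = 75 − 0.002Q, supply P = 26 + 0.002Q.
Competitive equilibrium: 75 − 0.002Q = 26 + 0.002Q → Q* = 12250, P* = 50.5.
At the ceiling P = 41, quantity supplied = (41 − 26)/0.002 = 7500.
Willingness to pay at Q' = 7500: 75 − 0.002·7500 = 60.
ΔQ = 12250 − 7500 = 4750; wedge = 60 − 41 = 19.
The triangle = ½ × 4750 × 19 = 45125.

45125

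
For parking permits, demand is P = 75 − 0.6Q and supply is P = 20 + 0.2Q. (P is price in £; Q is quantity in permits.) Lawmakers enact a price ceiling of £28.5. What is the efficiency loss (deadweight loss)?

Competitive equilibrium: 75 − 0.6Q = 20 + 0.2Q → Q* = 68.75, P* = 33.75.
At the ceiling P = 28.5, quantity supplied = (28.5 − 20)/0.2 = 42.5.
Willingness to pay at Q' = 42.5: 75 − 0.6·42.5 = 49.5.
ΔQ = 68.75 − 42.5 = 26.25; wedge = 49.5 − 28.5 = 21.
The triangle = ½ × 26.25 × 21 = £275.625.

£275.625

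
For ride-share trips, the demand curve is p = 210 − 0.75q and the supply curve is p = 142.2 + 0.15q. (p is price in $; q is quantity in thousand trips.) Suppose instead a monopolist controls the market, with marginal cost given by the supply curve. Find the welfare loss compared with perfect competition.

Competitive equilibrium: 210 − 0.75q = 142.2 + 0.15q → q* = 75.3333, p* = 153.5.
Marginal revenue: MR = 210 − 1.5q. Set MR = MC: 210 − 1.5q = 142.2 + 0.15q → q_m = 41.0909.
Price p_m = 210 − 0.75·41.0909 = 179.1818; MC(q_m) = 142.2 + 0.15·41.0909 = 148.3636.
Competitive q* = 75.3333, so Δq = 34.2424; wedge = 179.1818 − 148.3636 = 30.8182.
Deadweight loss = ½ × 34.2424 × 30.8182 = $527.64 thousand.

$527.64 thousand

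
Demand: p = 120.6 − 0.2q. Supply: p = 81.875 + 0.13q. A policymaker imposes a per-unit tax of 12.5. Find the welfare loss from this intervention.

236.74

Competitive equilibrium: 120.6 − 0.2q = 81.875 + 0.13q → q* = 117.3485, p* = 97.1303.
With the tax, the buyer price exceeds the seller price by 12.5: (120.6 − 0.2q) − (81.875 + 0.13q) = 12.5 → q' = 79.4697.
Δq = 117.3485 − 79.4697 = 37.8788; the wedge equals the tax, 12.5.
The triangle = ½ × 37.8788 × 12.5 = 236.74.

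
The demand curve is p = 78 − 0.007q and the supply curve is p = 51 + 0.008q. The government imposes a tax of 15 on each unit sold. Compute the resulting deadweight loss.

Competitive equilibrium: 78 − 0.007q = 51 + 0.008q → q* = 1800, p* = 65.4.
With the tax, the buyer price exceeds the seller price by 15: (78 − 0.007q) − (51 + 0.008q) = 15 → q' = 800.
Δq = 1800 − 800 = 1000; the wedge equals the tax, 15.
Welfare loss = ½ × 1000 × 15 = 7500.

7500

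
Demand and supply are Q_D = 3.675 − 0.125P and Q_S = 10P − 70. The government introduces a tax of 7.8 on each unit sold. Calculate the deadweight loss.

In inverse form: demand P = 29.4 − 8Q, supply P = 7 + 0.1Q.
Competitive equilibrium: 29.4 − 8Q = 7 + 0.1Q → Q* = 2.7654, P* = 7.2765.
With the tax, the buyer price exceeds the seller price by 7.8: (29.4 − 8Q) − (7 + 0.1Q) = 7.8 → Q' = 1.8025.
ΔQ = 2.7654 − 1.8025 = 0.9629; the wedge equals the tax, 7.8.
DWL = ½ × 0.9629 × 7.8 = 3.76.

3.76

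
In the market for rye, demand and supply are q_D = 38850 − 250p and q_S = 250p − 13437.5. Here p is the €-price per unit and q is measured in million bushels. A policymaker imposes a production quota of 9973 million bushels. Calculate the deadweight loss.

In inverse form: demand p = 155.4 − 0.004q, supply p = 53.75 + 0.004q.
Competitive equilibrium: 155.4 − 0.004q = 53.75 + 0.004q → q* = 12706.25, p* = 104.575.
At q = 9973: demand price = 155.4 − 0.004·9973 = 115.508; supply price = 53.75 + 0.004·9973 = 93.642.
Δq = 12706.25 − 9973 = 2733.25; wedge = 115.508 − 93.642 = 21.866.
The triangle = ½ × 2733.25 × 21.866 = €29882.62 million.

€29882.62 million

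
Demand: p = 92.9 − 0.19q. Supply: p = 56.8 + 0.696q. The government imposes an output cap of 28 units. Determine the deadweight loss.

71.96

Competitive equilibrium: 92.9 − 0.19q = 56.8 + 0.696q → q* = 40.7449, p* = 85.1585.
At q = 28: demand price = 92.9 − 0.19·28 = 87.58; supply price = 56.8 + 0.696·28 = 76.288.
Δq = 40.7449 − 28 = 12.7449; wedge = 87.58 − 76.288 = 11.292.
Welfare loss = ½ × 12.7449 × 11.292 = 71.96.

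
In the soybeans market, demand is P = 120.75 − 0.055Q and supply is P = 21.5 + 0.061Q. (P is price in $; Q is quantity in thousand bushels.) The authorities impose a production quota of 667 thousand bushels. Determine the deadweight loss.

$2063.13 thousand

Competitive equilibrium: 120.75 − 0.055Q = 21.5 + 0.061Q → Q* = 855.6034, P* = 73.6918.
At Q = 667: demand price = 120.75 − 0.055·667 = 84.065; supply price = 21.5 + 0.061·667 = 62.187.
ΔQ = 855.6034 − 667 = 188.6034; wedge = 84.065 − 62.187 = 21.878.
Deadweight loss = ½ × 188.6034 × 21.878 = $2063.13 thousand.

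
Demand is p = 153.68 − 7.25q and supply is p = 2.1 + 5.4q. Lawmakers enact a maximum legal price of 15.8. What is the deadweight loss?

Competitive equilibrium: 153.68 − 7.25q = 2.1 + 5.4q → q* = 11.9826, p* = 66.8061.
At the ceiling p = 15.8, quantity supplied = (15.8 − 2.1)/5.4 = 2.537.
Willingness to pay at q' = 2.537: 153.68 − 7.25·2.537 = 135.2868.
Δq = 11.9826 − 2.537 = 9.4456; wedge = 135.2868 − 15.8 = 119.4868.
Welfare loss = ½ × 9.4456 × 119.4868 = 564.31.

564.31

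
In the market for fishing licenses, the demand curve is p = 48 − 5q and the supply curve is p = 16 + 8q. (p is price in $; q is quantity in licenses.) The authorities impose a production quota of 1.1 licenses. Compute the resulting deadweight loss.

$12.05

Competitive equilibrium: 48 − 5q = 16 + 8q → q* = 2.4615, p* = 35.6923.
At q = 1.1: demand price = 48 − 5·1.1 = 42.5; supply price = 16 + 8·1.1 = 24.8.
Δq = 2.4615 − 1.1 = 1.3615; wedge = 42.5 − 24.8 = 17.7.
The triangle = ½ × 1.3615 × 17.7 = $12.05.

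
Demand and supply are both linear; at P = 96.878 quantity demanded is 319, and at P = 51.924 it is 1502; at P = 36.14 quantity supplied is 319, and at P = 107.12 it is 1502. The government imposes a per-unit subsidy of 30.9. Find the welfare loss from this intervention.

4871.48

Demand slope = (51.924 − 96.878)/(1502 − 319) = −0.038, so P = 109 − 0.038Q.
Supply slope = (107.12 − 36.14)/(1502 − 319) = 0.06, so P = 17 + 0.06Q.
Competitive equilibrium: 109 − 0.038Q = 17 + 0.06Q → Q* = 938.7755, P* = 73.3265.
The subsidy lowers effective supply by 30.9: P = 0.06Q − 13.9.
New quantity: 109 − 0.038Q = 0.06Q − 13.9 → Q' = 1254.0816.
Overproduction ΔQ = 1254.0816 − 938.7755 = 315.3061; wedge = subsidy = 30.9.
Deadweight loss = ½ × 315.3061 × 30.9 = 4871.48.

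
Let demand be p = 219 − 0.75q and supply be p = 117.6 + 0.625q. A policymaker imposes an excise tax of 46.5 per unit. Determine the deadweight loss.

786.27

Competitive equilibrium: 219 − 0.75q = 117.6 + 0.625q → q* = 73.7455, p* = 163.6909.
With the tax, the buyer price exceeds the seller price by 46.5: (219 − 0.75q) − (117.6 + 0.625q) = 46.5 → q' = 39.9273.
Δq = 73.7455 − 39.9273 = 33.8182; the wedge equals the tax, 46.5.
Deadweight loss = ½ × 33.8182 × 46.5 = 786.27.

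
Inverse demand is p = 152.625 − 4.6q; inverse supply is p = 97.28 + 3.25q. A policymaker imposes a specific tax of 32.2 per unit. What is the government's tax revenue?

94.94

Competitive equilibrium: 152.625 − 4.6q = 97.28 + 3.25q → q* = 7.0503, p* = 120.1935.
With the tax, the buyer price exceeds the seller price by 32.2: (152.625 − 4.6q) − (97.28 + 3.25q) = 32.2 → q' = 2.9484.
Tax revenue = 32.2 × 2.9484 = 94.94.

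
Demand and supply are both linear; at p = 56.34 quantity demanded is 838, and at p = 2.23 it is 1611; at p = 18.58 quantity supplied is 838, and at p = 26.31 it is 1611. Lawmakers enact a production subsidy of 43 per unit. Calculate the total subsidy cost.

Demand slope = (2.23 − 56.34)/(1611 − 838) = −0.07, so p = 115 − 0.07q.
Supply slope = (26.31 − 18.58)/(1611 − 838) = 0.01, so p = 10.2 + 0.01q.
Competitive equilibrium: 115 − 0.07q = 10.2 + 0.01q → q* = 1310, p* = 23.3.
The subsidy lowers effective supply by 43: p = 0.01q − 32.8.
New quantity: 115 − 0.07q = 0.01q − 32.8 → q' = 1847.5.
Total subsidy cost = 43 × 1847.5 = 79442.50.

79442.50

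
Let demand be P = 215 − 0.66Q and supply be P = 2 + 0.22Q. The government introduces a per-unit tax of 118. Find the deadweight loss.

7911.36

Competitive equilibrium: 215 − 0.66Q = 2 + 0.22Q → Q* = 242.04545, P* = 55.25.
With the tax, the buyer price exceeds the seller price by 118: (215 − 0.66Q) − (2 + 0.22Q) = 118 → Q' = 107.95455.
ΔQ = 242.04545 − 107.95455 = 134.0909; the wedge equals the tax, 118.
DWL = ½ × 134.0909 × 118 = 7911.36.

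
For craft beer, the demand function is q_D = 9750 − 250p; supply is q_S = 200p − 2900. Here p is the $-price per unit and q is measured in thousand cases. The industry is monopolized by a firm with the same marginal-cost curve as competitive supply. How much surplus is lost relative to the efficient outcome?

In inverse form: demand p = 39 − 0.004q, supply p = 14.5 + 0.005q.
Competitive equilibrium: 39 − 0.004q = 14.5 + 0.005q → q* = 2722.22222, p* = 28.11111.
Marginal revenue: MR = 39 − 0.008q. Set MR = MC: 39 − 0.008q = 14.5 + 0.005q → q_m = 1884.61538.
Price p_m = 39 − 0.004·1884.61538 = 31.46154; MC(q_m) = 14.5 + 0.005·1884.61538 = 23.92308.
Competitive q* = 2722.22222, so Δq = 837.60684; wedge = 31.46154 − 23.92308 = 7.53846.
DWL = ½ × 837.60684 × 7.53846 = $3157.13 thousand.

$3157.13 thousand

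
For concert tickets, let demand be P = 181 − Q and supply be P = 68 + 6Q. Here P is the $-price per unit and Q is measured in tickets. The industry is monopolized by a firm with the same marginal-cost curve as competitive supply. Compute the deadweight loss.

Competitive equilibrium: 181 − Q = 68 + 6Q → Q* = 16.1429, P* = 164.8571.
Marginal revenue: MR = 181 − 2Q. Set MR = MC: 181 − 2Q = 68 + 6Q → Q_m = 14.125.
Price P_m = 181 − 1·14.125 = 166.875; MC(Q_m) = 68 + 6·14.125 = 152.75.
Competitive Q* = 16.1429, so ΔQ = 2.0179; wedge = 166.875 − 152.75 = 14.125.
Welfare loss = ½ × 2.0179 × 14.125 = $14.25.

$14.25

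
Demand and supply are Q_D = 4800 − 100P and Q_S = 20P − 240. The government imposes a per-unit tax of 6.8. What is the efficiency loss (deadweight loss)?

385.33

In inverse form: demand P = 48 − 0.01Q, supply P = 12 + 0.05Q.
Competitive equilibrium: 48 − 0.01Q = 12 + 0.05Q → Q* = 600, P* = 42.
With the tax, the buyer price exceeds the seller price by 6.8: (48 − 0.01Q) − (12 + 0.05Q) = 6.8 → Q' = 486.6667.
ΔQ = 600 − 486.6667 = 113.3333; the wedge equals the tax, 6.8.
Welfare loss = ½ × 113.3333 × 6.8 = 385.33.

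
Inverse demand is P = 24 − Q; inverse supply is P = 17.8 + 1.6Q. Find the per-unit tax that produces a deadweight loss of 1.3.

Competitive equilibrium: 24 − Q = 17.8 + 1.6Q → Q* = 2.3846, P* = 21.6154.
A tax t gives ΔQ = t/2.6 and wedge t, so DWL = t²/5.2.
t²/5.2 = 1.3 → t² = 6.76 → t = 2.6.

2.6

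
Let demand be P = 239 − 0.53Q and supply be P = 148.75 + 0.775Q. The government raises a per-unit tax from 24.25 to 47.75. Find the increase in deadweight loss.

Competitive equilibrium: 239 − 0.53Q = 148.75 + 0.775Q → Q* = 69.1571, P* = 202.3467.
For a per-unit tax t: ΔQ = t/1.305, so DWL = ½·t·(t/1.305) = t²/2.61.
At t = 24.25: DWL = 225.311. At t = 47.75: DWL = 873.587.
Increase = 873.587 − 225.311 = 648.28.

648.28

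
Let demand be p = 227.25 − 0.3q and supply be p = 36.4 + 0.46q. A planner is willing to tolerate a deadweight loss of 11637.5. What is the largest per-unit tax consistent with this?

Competitive equilibrium: 227.25 − 0.3q = 36.4 + 0.46q → q* = 251.1184, p* = 151.9145.
A tax t gives Δq = t/0.76 and wedge t, so DWL = t²/1.52.
t²/1.52 = 11637.5 → t² = 17689 → t = 133.

133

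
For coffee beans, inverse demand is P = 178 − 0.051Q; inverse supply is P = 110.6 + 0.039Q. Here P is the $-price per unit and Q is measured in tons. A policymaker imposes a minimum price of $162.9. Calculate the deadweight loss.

Competitive equilibrium: 178 − 0.051Q = 110.6 + 0.039Q → Q* = 748.88889, P* = 139.80667.
At the floor P = 162.9, quantity demanded = (178 − 162.9)/0.051 = 296.07843.
Sellers' marginal cost at Q' = 296.07843: 110.6 + 0.039·296.07843 = 122.14706.
ΔQ = 748.88889 − 296.07843 = 452.81046; wedge = 162.9 − 122.14706 = 40.75294.
Deadweight loss = ½ × 452.81046 × 40.75294 = $9226.68.

$9226.68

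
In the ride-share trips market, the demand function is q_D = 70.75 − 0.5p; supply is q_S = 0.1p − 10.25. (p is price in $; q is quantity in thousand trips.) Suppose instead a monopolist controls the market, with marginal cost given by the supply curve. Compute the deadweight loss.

$1.29 thousand

In inverse form: demand p = 141.5 − 2q, supply p = 102.5 + 10q.
Competitive equilibrium: 141.5 − 2q = 102.5 + 10q → q* = 3.25, p* = 135.
Marginal revenue: MR = 141.5 − 4q. Set MR = MC: 141.5 − 4q = 102.5 + 10q → q_m = 2.7857.
Price p_m = 141.5 − 2·2.7857 = 135.9286; MC(q_m) = 102.5 + 10·2.7857 = 130.357.
Competitive q* = 3.25, so Δq = 0.4643; wedge = 135.9286 − 130.357 = 5.5716.
Welfare loss = ½ × 0.4643 × 5.5716 = $1.29 thousand.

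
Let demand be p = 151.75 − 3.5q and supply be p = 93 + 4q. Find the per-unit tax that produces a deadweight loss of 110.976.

40.8

Competitive equilibrium: 151.75 − 3.5q = 93 + 4q → q* = 7.8333, p* = 124.3333.
A tax t gives Δq = t/7.5 and wedge t, so DWL = t²/15.
t²/15 = 110.976 → t² = 1664.64 → t = 40.8.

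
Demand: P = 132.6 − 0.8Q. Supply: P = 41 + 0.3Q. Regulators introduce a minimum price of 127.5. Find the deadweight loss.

3252.29

Competitive equilibrium: 132.6 − 0.8Q = 41 + 0.3Q → Q* = 83.2727, P* = 65.9818.
At the floor P = 127.5, quantity demanded = (132.6 − 127.5)/0.8 = 6.375.
Sellers' marginal cost at Q' = 6.375: 41 + 0.3·6.375 = 42.9125.
ΔQ = 83.2727 − 6.375 = 76.8977; wedge = 127.5 − 42.9125 = 84.5875.
Deadweight loss = ½ × 76.8977 × 84.5875 = 3252.29.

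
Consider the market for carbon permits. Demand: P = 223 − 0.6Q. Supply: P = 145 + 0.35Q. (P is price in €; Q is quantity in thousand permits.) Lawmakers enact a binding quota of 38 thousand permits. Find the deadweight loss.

Competitive equilibrium: 223 − 0.6Q = 145 + 0.35Q → Q* = 82.1053, P* = 173.7368.
At Q = 38: demand price = 223 − 0.6·38 = 200.2; supply price = 145 + 0.35·38 = 158.3.
ΔQ = 82.1053 − 38 = 44.1053; wedge = 200.2 − 158.3 = 41.9.
DWL = ½ × 44.1053 × 41.9 = €924.01 thousand.

€924.01 thousand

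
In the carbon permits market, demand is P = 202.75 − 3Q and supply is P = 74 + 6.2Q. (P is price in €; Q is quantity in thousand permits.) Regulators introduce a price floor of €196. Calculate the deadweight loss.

Competitive equilibrium: 202.75 − 3Q = 74 + 6.2Q → Q* = 13.9946, P* = 160.7663.
At the floor P = 196, quantity demanded = (202.75 − 196)/3 = 2.25.
Sellers' marginal cost at Q' = 2.25: 74 + 6.2·2.25 = 87.95.
ΔQ = 13.9946 − 2.25 = 11.7446; wedge = 196 − 87.95 = 108.05.
DWL = ½ × 11.7446 × 108.05 = €634.50 thousand.

€634.50 thousand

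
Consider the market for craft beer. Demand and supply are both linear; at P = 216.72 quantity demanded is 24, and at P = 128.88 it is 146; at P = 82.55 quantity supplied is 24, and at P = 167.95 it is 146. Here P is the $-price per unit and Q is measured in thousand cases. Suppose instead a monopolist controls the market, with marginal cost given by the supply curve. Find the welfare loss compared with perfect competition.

Demand slope = (128.88 − 216.72)/(146 − 24) = −0.72, so P = 234 − 0.72Q.
Supply slope = (167.95 − 82.55)/(146 − 24) = 0.7, so P = 65.75 + 0.7Q.
Competitive equilibrium: 234 − 0.72Q = 65.75 + 0.7Q → Q* = 118.4859, P* = 148.6901.
Marginal revenue: MR = 234 − 1.44Q. Set MR = MC: 234 − 1.44Q = 65.75 + 0.7Q → Q_m = 78.6215.
Price P_m = 234 − 0.72·78.6215 = 177.3925; MC(Q_m) = 65.75 + 0.7·78.6215 = 120.7851.
Competitive Q* = 118.4859, so ΔQ = 39.8644; wedge = 177.3925 − 120.7851 = 56.6074.
Welfare loss = ½ × 39.8644 × 56.6074 = $1128.31 thousand.

$1128.31 thousand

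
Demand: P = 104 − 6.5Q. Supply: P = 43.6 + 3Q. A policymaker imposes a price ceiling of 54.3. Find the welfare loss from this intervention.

Competitive equilibrium: 104 − 6.5Q = 43.6 + 3Q → Q* = 6.3579, P* = 62.6737.
At the ceiling P = 54.3, quantity supplied = (54.3 − 43.6)/3 = 3.5667.
Willingness to pay at Q' = 3.5667: 104 − 6.5·3.5667 = 80.8165.
ΔQ = 6.3579 − 3.5667 = 2.7912; wedge = 80.8165 − 54.3 = 26.5165.
Welfare loss = ½ × 2.7912 × 26.5165 = 37.01.

37.01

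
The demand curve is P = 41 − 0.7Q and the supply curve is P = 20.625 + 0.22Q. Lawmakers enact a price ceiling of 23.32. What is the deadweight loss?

45.05

Competitive equilibrium: 41 − 0.7Q = 20.625 + 0.22Q → Q* = 22.1467, P* = 25.4973.
At the ceiling P = 23.32, quantity supplied = (23.32 − 20.625)/0.22 = 12.25.
Willingness to pay at Q' = 12.25: 41 − 0.7·12.25 = 32.425.
ΔQ = 22.1467 − 12.25 = 9.8967; wedge = 32.425 − 23.32 = 9.105.
Deadweight loss = ½ × 9.8967 × 9.105 = 45.05.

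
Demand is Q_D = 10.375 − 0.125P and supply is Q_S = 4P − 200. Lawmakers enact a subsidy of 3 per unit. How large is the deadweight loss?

In inverse form: demand P = 83 − 8Q, supply P = 50 + 0.25Q.
Competitive equilibrium: 83 − 8Q = 50 + 0.25Q → Q* = 4, P* = 51.
The subsidy lowers effective supply by 3: P = 47 + 0.25Q.
New quantity: 83 − 8Q = 47 + 0.25Q → Q' = 4.3636.
Overproduction ΔQ = 4.3636 − 4 = 0.3636; wedge = subsidy = 3.
DWL = ½ × 0.3636 × 3 = 0.55.

0.55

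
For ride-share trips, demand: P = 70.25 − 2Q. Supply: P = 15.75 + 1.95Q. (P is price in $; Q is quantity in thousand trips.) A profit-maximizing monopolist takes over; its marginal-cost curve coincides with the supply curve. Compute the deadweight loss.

Competitive equilibrium: 70.25 − 2Q = 15.75 + 1.95Q → Q* = 13.7975, P* = 42.6551.
Marginal revenue: MR = 70.25 − 4Q. Set MR = MC: 70.25 − 4Q = 15.75 + 1.95Q → Q_m = 9.1597.
Price P_m = 70.25 − 2·9.1597 = 51.9306; MC(Q_m) = 15.75 + 1.95·9.1597 = 33.6114.
Competitive Q* = 13.7975, so ΔQ = 4.6378; wedge = 51.9306 − 33.6114 = 18.3192.
Deadweight loss = ½ × 4.6378 × 18.3192 = $42.48 thousand.

$42.48 thousand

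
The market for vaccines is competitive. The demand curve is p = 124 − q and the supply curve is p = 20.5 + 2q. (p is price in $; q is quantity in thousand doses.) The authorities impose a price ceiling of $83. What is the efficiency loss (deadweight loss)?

Competitive equilibrium: 124 − q = 20.5 + 2q → q* = 34.5, p* = 89.5.
At the ceiling p = 83, quantity supplied = (83 − 20.5)/2 = 31.25.
Willingness to pay at q' = 31.25: 124 − 1·31.25 = 92.75.
Δq = 34.5 − 31.25 = 3.25; wedge = 92.75 − 83 = 9.75.
DWL = ½ × 3.25 × 9.75 = $15.84 thousand.

$15.84 thousand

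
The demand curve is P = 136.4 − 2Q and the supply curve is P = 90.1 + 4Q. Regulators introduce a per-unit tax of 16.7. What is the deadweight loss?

Competitive equilibrium: 136.4 − 2Q = 90.1 + 4Q → Q* = 7.7167, P* = 120.9667.
With the tax, the buyer price exceeds the seller price by 16.7: (136.4 − 2Q) − (90.1 + 4Q) = 16.7 → Q' = 4.9333.
ΔQ = 7.7167 − 4.9333 = 2.7834; the wedge equals the tax, 16.7.
DWL = ½ × 2.7834 × 16.7 = 23.24.

23.24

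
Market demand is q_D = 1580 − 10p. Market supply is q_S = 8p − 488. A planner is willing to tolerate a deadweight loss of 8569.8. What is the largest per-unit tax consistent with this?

62.1

In inverse form: demand p = 158 − 0.1q, supply p = 61 + 0.125q.
Competitive equilibrium: 158 − 0.1q = 61 + 0.125q → q* = 431.1111, p* = 114.8889.
A tax t gives Δq = t/0.225 and wedge t, so DWL = t²/0.45.
t²/0.45 = 8569.8 → t² = 3856.41 → t = 62.1.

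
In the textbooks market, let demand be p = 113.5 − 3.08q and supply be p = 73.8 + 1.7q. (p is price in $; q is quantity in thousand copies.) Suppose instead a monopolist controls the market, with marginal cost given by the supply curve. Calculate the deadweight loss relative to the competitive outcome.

Competitive equilibrium: 113.5 − 3.08q = 73.8 + 1.7q → q* = 8.30544, p* = 87.91925.
Marginal revenue: MR = 113.5 − 6.16q. Set MR = MC: 113.5 − 6.16q = 73.8 + 1.7q → q_m = 5.05089.
Price p_m = 113.5 − 3.08·5.05089 = 97.94326; MC(q_m) = 73.8 + 1.7·5.05089 = 82.38651.
Competitive q* = 8.30544, so Δq = 3.25455; wedge = 97.94326 − 82.38651 = 15.55675.
The triangle = ½ × 3.25455 × 15.55675 = $25.32 thousand.

$25.32 thousand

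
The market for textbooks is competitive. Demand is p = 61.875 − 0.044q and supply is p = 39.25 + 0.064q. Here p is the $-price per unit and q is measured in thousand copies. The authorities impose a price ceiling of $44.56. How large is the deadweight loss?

$864.42 thousand

Competitive equilibrium: 61.875 − 0.044q = 39.25 + 0.064q → q* = 209.4907, p* = 52.6574.
At the ceiling p = 44.56, quantity supplied = (44.56 − 39.25)/0.064 = 82.9688.
Willingness to pay at q' = 82.9688: 61.875 − 0.044·82.9688 = 58.2244.
Δq = 209.4907 − 82.9688 = 126.5219; wedge = 58.2244 − 44.56 = 13.6644.
Deadweight loss = ½ × 126.5219 × 13.6644 = $864.42 thousand.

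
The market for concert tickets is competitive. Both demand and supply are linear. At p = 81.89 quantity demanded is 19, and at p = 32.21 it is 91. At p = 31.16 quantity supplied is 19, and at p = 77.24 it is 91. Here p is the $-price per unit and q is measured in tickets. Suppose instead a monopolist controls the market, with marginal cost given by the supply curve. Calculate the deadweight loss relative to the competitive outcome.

Demand slope = (32.21 − 81.89)/(91 − 19) = −0.69, so p = 95 − 0.69q.
Supply slope = (77.24 − 31.16)/(91 − 19) = 0.64, so p = 19 + 0.64q.
Competitive equilibrium: 95 − 0.69q = 19 + 0.64q → q* = 57.1429, p* = 55.5714.
Marginal revenue: MR = 95 − 1.38q. Set MR = MC: 95 − 1.38q = 19 + 0.64q → q_m = 37.6238.
Price p_m = 95 − 0.69·37.6238 = 69.0396; MC(q_m) = 19 + 0.64·37.6238 = 43.0792.
Competitive q* = 57.1429, so Δq = 19.5191; wedge = 69.0396 − 43.0792 = 25.9604.
Welfare loss = ½ × 19.5191 × 25.9604 = $253.36.

$253.36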